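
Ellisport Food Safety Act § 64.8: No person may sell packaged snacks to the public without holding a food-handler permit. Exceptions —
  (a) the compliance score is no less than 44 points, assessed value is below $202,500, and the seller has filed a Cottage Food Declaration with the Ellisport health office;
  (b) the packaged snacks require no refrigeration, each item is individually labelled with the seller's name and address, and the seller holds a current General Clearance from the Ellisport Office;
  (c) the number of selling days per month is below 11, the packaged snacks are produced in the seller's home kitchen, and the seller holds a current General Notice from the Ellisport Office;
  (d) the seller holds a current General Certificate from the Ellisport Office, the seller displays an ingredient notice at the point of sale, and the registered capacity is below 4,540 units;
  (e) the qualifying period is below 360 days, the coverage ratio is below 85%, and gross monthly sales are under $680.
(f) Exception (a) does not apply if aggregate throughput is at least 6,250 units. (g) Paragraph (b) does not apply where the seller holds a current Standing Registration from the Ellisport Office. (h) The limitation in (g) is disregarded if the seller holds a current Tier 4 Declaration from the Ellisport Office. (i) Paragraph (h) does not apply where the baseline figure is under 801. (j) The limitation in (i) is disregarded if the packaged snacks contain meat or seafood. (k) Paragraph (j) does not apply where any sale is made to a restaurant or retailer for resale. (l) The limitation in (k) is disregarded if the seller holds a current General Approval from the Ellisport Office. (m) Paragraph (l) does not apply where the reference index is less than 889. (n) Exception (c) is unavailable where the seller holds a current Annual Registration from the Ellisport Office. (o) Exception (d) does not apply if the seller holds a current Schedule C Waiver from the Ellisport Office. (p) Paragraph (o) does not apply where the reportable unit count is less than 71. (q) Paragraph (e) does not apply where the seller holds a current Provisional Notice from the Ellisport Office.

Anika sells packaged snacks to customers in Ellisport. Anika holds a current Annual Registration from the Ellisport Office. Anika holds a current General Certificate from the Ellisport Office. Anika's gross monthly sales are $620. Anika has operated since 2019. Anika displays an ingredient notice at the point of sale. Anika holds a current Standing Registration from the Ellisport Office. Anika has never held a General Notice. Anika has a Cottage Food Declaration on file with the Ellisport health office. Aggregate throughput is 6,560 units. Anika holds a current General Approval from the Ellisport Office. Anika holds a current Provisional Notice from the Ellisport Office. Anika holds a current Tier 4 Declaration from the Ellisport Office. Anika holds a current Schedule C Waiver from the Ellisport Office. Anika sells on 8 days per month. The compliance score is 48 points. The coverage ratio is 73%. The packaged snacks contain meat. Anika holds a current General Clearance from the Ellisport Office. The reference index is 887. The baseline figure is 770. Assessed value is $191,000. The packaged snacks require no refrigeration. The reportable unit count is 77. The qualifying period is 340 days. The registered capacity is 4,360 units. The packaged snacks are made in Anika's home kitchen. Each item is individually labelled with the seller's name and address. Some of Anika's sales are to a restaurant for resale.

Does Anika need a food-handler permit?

Exception (a)'s conditions are all satisfied: the compliance score is 48 points, meeting the 44 points threshold; assessed value is $191,000, below the $202,500 limit; a Cottage Food Declaration is on file. But: (f) is engaged — aggregate throughput is 6,560 units, meeting the 6,250 units threshold. Exception (a) does not apply.
All of (b)'s requirements are met (the packaged snacks are shelf-stable; items are individually labelled; a current General Clearance is held). However, paragraphs (g)–(m) must be considered: (g) applies — a current Standing Registration is held. (h) would limit (g) — a current Tier 4 Declaration is held — but (i) sets (h) aside: (i) operates against (h): the baseline figure is 770, under the 801 limit. (j) is engaged (the packaged snacks contain meat), but is displaced by (k): (k) operates against (j): some sales are to a restaurant for resale. (l) would limit (k) — a current General Approval is held — but (m) sets (l) aside: (m) operates against (l): the reference index is 887, less than the 889 limit. (b) is therefore removed.
Exception (c) does not apply: there is no General Notice in force.
All of (d)'s requirements are met (a current General Certificate is held; an ingredient notice is displayed; the registered capacity is 4,360 units, below the 4,540 units limit). But: (o) operates against (d): a current Schedule C Waiver is held. (p) does not operate here (the reportable unit count is 77, not less than 71), so (o) stands. So (d) is unavailable.
Exception (e): the qualifying period is 340 days, below the 360 days limit; the coverage ratio is 73%, below the 85% limit; gross monthly sales are $620, under the $680 limit — every condition holds. Turning to paragraph (q): (q) is engaged — a current Provisional Notice is held. So (e) is unavailable.
No exception applies. The general rule governs.

Yes — Anika must hold a food-handler permit.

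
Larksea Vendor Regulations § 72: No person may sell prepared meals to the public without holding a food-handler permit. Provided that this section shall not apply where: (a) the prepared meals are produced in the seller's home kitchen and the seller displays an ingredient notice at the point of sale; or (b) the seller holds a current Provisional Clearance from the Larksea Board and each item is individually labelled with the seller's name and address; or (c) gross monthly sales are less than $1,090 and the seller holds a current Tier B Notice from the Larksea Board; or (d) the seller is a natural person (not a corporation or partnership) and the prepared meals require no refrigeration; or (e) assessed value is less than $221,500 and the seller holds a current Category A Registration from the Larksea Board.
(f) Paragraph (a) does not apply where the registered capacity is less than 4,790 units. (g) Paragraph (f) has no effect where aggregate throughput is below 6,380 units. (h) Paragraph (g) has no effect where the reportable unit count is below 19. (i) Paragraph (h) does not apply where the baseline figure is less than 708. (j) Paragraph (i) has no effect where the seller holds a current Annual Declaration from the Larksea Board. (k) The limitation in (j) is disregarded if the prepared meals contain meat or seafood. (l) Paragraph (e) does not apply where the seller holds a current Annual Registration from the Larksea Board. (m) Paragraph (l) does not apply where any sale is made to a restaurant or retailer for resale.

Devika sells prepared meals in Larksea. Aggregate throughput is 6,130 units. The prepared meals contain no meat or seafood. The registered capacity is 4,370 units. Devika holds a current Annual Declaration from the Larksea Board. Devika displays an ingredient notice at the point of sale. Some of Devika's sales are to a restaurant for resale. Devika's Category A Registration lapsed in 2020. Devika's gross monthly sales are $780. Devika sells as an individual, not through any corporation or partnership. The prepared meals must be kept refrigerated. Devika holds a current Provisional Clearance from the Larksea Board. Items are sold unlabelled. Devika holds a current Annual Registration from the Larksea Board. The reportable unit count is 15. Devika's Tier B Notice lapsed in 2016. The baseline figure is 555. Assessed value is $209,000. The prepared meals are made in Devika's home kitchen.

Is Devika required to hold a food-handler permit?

All of (a)'s requirements are met (the prepared meals are home-kitchen produced; an ingredient notice is displayed). However, paragraphs (f)–(k) must be considered: (f) operates against (a): the registered capacity is 4,370 units, less than the 4,790 units limit. (g) is triggered (aggregate throughput is 6,130 units, below the 6,380 units limit), but is displaced by (h): (h) operates against (g): the reportable unit count is 15, below the 19 limit. (i) is triggered (the baseline figure is 555, less than the 708 limit), but is set aside by (j): (j) operates against (i): a current Annual Declaration is held. (k) is inapplicable (the prepared meals contain no meat or seafood), so (j) stands. (a) is therefore removed.
Exception (b) requires that each item is individually labelled with the seller's name and address; but items are sold unlabelled, so (b) is unavailable.
Exception (c) requires that the seller holds a current Tier B Notice from the Larksea Board; but there is no Tier B Notice in force, so (c) is unavailable.
Exception (d) does not apply: the prepared meals require refrigeration.
Exception (e) requires that the seller holds a current Category A Registration from the Larksea Board; but the Category A Registration is not current, so (e) is unavailable.
No exception applies. The general rule governs.

Yes — Devika must hold a food-handler permit.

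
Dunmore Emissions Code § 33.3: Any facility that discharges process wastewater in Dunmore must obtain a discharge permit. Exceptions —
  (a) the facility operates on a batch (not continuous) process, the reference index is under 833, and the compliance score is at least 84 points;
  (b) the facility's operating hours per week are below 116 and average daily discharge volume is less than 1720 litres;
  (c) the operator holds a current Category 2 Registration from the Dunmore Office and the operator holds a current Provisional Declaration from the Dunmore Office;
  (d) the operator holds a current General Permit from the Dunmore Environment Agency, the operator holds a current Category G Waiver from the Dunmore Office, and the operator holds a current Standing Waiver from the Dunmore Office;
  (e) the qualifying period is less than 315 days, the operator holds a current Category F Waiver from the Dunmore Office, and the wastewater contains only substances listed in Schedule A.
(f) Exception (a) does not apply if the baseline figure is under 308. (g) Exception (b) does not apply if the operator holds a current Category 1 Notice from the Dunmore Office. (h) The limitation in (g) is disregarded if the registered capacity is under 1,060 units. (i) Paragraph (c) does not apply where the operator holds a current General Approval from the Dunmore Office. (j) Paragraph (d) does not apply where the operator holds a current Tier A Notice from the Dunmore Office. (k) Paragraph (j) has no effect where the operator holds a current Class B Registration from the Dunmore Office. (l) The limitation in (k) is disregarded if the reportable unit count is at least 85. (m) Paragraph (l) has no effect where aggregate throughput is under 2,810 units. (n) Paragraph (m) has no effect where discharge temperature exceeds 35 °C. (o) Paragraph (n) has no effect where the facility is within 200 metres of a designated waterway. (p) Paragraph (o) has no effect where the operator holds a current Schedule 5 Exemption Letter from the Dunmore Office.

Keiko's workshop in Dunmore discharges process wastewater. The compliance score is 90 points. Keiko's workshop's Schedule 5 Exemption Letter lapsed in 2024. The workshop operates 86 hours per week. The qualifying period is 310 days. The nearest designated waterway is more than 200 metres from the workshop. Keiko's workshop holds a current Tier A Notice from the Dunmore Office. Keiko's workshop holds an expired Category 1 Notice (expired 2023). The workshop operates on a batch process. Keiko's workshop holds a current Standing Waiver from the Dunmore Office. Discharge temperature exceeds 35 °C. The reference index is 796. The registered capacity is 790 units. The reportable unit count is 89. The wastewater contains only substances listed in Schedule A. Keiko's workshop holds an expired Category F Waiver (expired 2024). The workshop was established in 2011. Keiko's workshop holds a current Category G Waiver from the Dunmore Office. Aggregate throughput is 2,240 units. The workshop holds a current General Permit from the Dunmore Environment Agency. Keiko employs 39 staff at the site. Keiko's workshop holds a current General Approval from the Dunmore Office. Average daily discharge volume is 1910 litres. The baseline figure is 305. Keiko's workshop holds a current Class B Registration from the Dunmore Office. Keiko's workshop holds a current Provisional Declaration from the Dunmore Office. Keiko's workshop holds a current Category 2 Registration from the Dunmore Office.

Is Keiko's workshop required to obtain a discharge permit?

Exception (a) is satisfied on its face — the facility operates on a batch process; the reference index is 796, under the 833 limit; the compliance score is 90 points, meeting the 84 points threshold. But applying paragraph (f): (f) operates — the baseline figure is 305, under the 308 limit. Exception (a) does not apply.
Exception (b) requires that average daily discharge volume is less than 1720 litres; but average daily discharge volume is 1910 litres, not less than 1720 litres, so (b) is unavailable.
Exception (c) is satisfied on its face — a current Category 2 Registration is held; a current Provisional Declaration is held. But: (i) operates against (c): a current General Approval is held. Exception (c) does not apply.
All of (d)'s requirements are met (a current General Permit is held; a current Category G Waiver is held; a current Standing Waiver is held). But: (j) is engaged — a current Tier A Notice is held. (k) would limit (j) — a current Class B Registration is held — but (l) sets (k) aside: (l) operates against (k): the reportable unit count is 89, meeting the 85 threshold. (m) would limit (l) — aggregate throughput is 2,240 units, under the 2,810 units limit — but (n) sets (m) aside: (n) operates against (m): discharge temperature exceeds 35 °C. (o) is not engaged (the workshop is more than 200 m from any designated waterway), so (n) stands. Exception (d) does not apply.
Exception (e) does not apply: the Category F Waiver is not current.
Every exception is unavailable, so the rule governs.

Yes — Keiko's workshop must obtain a discharge permit.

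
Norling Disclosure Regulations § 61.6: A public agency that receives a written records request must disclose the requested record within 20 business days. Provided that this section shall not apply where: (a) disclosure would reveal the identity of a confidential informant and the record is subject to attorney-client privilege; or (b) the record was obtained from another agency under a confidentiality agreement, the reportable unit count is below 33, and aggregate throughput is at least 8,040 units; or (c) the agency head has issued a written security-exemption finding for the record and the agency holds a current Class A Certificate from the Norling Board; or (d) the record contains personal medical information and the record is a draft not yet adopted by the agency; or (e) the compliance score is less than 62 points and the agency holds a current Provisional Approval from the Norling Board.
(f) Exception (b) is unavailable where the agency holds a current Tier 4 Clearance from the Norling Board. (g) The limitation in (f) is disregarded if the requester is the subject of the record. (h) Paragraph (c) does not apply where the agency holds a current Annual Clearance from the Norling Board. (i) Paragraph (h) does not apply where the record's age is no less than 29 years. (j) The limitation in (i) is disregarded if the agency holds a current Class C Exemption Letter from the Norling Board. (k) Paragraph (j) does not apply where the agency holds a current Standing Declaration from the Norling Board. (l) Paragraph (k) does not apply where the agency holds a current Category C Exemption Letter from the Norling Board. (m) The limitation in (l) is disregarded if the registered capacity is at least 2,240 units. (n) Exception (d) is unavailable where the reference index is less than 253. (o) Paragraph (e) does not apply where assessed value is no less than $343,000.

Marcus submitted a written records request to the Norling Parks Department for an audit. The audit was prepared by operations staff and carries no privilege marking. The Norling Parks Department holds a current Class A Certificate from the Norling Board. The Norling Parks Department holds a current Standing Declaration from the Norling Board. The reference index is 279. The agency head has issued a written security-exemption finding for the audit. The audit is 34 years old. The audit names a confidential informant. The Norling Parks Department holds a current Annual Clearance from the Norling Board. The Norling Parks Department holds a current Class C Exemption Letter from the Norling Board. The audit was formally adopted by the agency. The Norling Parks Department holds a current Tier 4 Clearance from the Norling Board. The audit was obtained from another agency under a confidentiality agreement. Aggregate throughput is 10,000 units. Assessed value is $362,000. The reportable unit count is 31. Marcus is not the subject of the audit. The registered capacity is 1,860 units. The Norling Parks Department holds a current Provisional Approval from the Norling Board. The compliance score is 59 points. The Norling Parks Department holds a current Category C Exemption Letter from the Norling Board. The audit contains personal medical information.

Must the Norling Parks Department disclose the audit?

Exception (a) requires that the record is subject to attorney-client privilege; but the audit carries no privilege marking, so (a) is unavailable.
All of (b)'s requirements are met (the audit was obtained under a confidentiality agreement; the reportable unit count is 31, below the 33 limit; aggregate throughput is 10,000 units, meeting the 8,040 units threshold). But: (f) operates against (b): a current Tier 4 Clearance is held. (g) is not engaged (Marcus is not the subject of the audit), so (f) stands. So (b) is unavailable.
Exception (c) is satisfied on its face — a written security-exemption finding has been issued; a current Class A Certificate is held. But applying paragraphs (h)–(m): (h) is engaged — a current Annual Clearance is held. (i) is engaged (the record's age is 34 years, meeting the 29 years threshold), but is itself disapplied by (j): (j) operates — a current Class C Exemption Letter is held. (k) would limit (j) — a current Standing Declaration is held — but (l) sets (k) aside: (l) is triggered — a current Category C Exemption Letter is held. (m), which would lift (l), is not engaged — the registered capacity is 1,860 units, short of 2,240 units. So (c) is unavailable.
Exception (d) requires that the record is a draft not yet adopted by the agency; but the audit has been formally adopted, so (d) is unavailable.
Exception (e) is satisfied on its face — the compliance score is 59 points, less than the 62 points limit; a current Provisional Approval is held. However, paragraph (o) must be considered: (o) operates against (e): assessed value is $362,000, meeting the $343,000 threshold. So (e) is unavailable.
No exception applies. The general rule governs.

Yes — the Norling Parks Department must disclose the audit.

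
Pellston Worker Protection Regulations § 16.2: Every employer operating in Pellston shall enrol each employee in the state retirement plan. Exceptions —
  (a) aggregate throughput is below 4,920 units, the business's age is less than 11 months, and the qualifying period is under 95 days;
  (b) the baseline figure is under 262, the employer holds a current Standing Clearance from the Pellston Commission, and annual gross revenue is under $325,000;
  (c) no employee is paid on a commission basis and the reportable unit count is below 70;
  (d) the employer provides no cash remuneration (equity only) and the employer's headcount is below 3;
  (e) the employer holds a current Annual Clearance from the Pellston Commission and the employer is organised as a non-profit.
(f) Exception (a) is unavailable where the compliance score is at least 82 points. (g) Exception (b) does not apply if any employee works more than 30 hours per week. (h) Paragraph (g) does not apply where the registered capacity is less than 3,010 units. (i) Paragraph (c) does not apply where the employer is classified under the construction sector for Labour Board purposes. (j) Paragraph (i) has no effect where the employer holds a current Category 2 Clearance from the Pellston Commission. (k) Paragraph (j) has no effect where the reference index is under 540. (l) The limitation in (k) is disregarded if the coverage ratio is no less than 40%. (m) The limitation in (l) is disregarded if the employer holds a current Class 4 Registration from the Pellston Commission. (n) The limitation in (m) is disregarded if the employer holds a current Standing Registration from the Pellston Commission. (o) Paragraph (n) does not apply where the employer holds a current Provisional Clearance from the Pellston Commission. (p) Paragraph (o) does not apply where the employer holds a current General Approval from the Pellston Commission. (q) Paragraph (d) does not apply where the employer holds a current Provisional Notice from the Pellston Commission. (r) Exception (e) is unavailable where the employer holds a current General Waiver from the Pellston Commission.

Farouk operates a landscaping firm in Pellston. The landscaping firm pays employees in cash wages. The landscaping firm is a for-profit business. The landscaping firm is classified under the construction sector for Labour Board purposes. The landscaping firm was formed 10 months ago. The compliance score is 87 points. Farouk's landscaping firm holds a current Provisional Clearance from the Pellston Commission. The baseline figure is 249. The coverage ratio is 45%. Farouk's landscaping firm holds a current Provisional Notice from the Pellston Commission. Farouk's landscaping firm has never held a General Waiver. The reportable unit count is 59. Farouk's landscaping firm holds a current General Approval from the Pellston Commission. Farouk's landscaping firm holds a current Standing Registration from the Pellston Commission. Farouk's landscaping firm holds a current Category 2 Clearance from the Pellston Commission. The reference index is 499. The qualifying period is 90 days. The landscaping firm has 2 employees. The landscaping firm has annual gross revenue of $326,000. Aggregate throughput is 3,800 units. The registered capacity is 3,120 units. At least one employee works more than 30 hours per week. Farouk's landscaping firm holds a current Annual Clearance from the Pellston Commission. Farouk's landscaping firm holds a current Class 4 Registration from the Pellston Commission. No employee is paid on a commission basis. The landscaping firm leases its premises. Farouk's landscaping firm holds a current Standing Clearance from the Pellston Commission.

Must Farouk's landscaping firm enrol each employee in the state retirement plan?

Exception (a)'s conditions are all satisfied: aggregate throughput is 3,800 units, below the 4,920 units limit; the business's age is 10 months, less than the 11 months limit; the qualifying period is 90 days, under the 95 days limit. But applying paragraph (f): (f) operates — the compliance score is 87 points, meeting the 82 points threshold. So (a) is unavailable.
Exception (b) requires that annual gross revenue is under $325,000; but annual gross revenue is $326,000, not under $325,000, so (b) is unavailable.
Exception (c) is satisfied on its face — no employee is paid on commission; the reportable unit count is 59, below the 70 limit. Considering the limiting provisions: (i) is engaged (the landscaping firm is classified under the construction sector), but yields to (j): (j) operates against (i): a current Category 2 Clearance is held. (k) applies (the reference index is 499, under the 540 limit), but is set aside by (l): (l) operates against (k): the coverage ratio is 45%, meeting the 40% threshold. (m) would limit (l) — a current Class 4 Registration is held — but (n) sets (m) aside: (n) operates — a current Standing Registration is held. (o) operates (a current Provisional Clearance is held), but is set aside by (p): (p) operates against (o): a current General Approval is held. (c) remains available.
Exception (d) does not apply: employees are paid cash wages.
Exception (e) requires that the employer is organised as a non-profit; but the employer is for-profit, so (e) is unavailable.

No — exception (c) applies; Farouk's landscaping firm is not required to enrol each employee in the state retirement plan.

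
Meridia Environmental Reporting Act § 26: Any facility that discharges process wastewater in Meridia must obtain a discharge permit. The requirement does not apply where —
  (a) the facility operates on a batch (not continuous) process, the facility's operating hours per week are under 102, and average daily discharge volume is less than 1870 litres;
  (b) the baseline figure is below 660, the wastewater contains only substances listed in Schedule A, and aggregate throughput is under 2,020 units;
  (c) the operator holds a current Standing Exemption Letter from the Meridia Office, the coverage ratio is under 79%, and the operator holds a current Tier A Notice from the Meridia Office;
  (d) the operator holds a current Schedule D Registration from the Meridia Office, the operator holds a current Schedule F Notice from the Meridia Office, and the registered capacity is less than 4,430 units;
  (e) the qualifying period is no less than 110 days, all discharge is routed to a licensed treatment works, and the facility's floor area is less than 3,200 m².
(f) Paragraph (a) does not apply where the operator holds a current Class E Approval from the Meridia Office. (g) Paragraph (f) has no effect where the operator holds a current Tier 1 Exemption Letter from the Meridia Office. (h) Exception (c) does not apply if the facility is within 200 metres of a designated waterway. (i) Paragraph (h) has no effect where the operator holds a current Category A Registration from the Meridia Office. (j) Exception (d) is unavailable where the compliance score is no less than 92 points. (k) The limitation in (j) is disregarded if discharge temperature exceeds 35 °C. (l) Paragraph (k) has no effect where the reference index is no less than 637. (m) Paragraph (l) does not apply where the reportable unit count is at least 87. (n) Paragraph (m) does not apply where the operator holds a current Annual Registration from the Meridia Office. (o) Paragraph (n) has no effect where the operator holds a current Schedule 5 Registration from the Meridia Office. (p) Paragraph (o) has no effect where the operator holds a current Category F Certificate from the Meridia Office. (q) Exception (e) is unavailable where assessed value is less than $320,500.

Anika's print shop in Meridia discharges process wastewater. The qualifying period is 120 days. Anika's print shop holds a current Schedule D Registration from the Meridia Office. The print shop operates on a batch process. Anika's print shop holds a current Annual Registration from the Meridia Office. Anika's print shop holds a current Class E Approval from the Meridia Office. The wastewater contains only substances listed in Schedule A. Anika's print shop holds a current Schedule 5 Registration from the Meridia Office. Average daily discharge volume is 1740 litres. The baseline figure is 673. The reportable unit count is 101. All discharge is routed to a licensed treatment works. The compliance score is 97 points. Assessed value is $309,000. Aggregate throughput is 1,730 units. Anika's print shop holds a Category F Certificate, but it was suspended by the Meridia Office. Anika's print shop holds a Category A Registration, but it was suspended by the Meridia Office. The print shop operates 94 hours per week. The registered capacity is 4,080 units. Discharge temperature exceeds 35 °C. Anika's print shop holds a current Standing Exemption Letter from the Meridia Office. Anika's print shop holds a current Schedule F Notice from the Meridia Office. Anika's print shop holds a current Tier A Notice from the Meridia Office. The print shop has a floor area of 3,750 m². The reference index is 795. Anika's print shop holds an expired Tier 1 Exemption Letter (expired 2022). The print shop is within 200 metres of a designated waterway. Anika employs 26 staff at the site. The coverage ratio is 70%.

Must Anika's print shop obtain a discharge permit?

No — exception (d) applies; Anika's print shop is not required to obtain a discharge permit.

All of (a)'s requirements are met (the facility operates on a batch process; the facility's operating hours per week are 94, under the 102 limit; average daily discharge volume is 1740 litres, less than the 1870 litres limit). However, paragraphs (f)–(g) must be considered: (f) operates against (a): a current Class E Approval is held. (g), which would lift (f), is not engaged — no current Tier 1 Exemption Letter is held. Exception (a) does not apply.
Exception (b) does not apply: the baseline figure is 673, not below 660.
Exception (c) is satisfied on its face — a current Standing Exemption Letter is held; the coverage ratio is 70%, under the 79% limit; a current Tier A Notice is held. However, paragraphs (h)–(i) must be considered: (h) operates against (c): the print shop is within 200 m of a designated waterway. (i) does not operate here (no current Category A Registration is held), so (h) stands. So (c) is unavailable.
Exception (d) is satisfied on its face — a current Schedule D Registration is held; a current Schedule F Notice is held; the registered capacity is 4,080 units, less than the 4,430 units limit. Under paragraphs (j)–(p): (j) would limit (d) — the compliance score is 97 points, meeting the 92 points threshold — but (k) sets (j) aside: (k) operates against (j): discharge temperature exceeds 35 °C. (l) would limit (k) — the reference index is 795, meeting the 637 threshold — but (m) sets (l) aside: (m) is triggered — the reportable unit count is 101, meeting the 87 threshold. (n) would limit (m) — a current Annual Registration is held — but (o) sets (n) aside: (o) applies — a current Schedule 5 Registration is held. (p), which would lift (o), does not operate here — no current Category F Certificate is held. (d) remains available.
Exception (e) does not apply: the facility's floor area is 3,750 m², not less than 3,200 m².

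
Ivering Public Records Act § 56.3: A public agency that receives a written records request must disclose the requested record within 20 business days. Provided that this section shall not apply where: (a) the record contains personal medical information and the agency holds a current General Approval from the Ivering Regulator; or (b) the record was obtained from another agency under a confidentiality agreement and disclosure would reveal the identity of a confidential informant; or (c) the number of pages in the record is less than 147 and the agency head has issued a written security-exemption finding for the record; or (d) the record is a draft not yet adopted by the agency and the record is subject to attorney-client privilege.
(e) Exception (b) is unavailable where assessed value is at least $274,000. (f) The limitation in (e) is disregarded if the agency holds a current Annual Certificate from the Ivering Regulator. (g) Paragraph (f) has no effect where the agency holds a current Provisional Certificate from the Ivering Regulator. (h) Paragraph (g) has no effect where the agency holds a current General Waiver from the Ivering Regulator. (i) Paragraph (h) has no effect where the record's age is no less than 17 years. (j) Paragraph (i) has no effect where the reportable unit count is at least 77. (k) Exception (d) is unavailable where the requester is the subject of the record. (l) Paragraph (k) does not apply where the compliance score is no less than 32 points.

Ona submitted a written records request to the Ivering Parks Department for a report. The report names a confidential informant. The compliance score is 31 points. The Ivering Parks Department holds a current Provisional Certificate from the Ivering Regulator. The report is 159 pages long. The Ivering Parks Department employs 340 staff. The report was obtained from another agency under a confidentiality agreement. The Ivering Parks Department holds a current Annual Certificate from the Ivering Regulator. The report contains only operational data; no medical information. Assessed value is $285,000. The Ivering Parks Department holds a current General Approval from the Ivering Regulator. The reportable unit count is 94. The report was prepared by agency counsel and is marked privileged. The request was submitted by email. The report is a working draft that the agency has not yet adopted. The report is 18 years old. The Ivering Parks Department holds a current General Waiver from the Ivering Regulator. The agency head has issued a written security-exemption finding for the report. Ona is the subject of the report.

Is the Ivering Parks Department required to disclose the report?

No — exception (b) applies; the Ivering Parks Department is not required to disclose the report.

Exception (a) does not apply: the report contains only operational data.
Exception (b): the report was obtained under a confidentiality agreement; the report names a confidential informant — every condition holds. As to paragraphs (e)–(j): (e) would limit (b) — assessed value is $285,000, meeting the $274,000 threshold — but (f) sets (e) aside: (f) operates against (e): a current Annual Certificate is held. (g) would limit (f) — a current Provisional Certificate is held — but (h) sets (g) aside: (h) operates against (g): a current General Waiver is held. (i) is triggered (the record's age is 18 years, meeting the 17 years threshold), but is itself disapplied by (j): (j) is triggered — the reportable unit count is 94, meeting the 77 threshold. Exception (b) stands.
Exception (c) does not apply: the number of pages in the record is 159, not less than 147.
All of (d)'s requirements are met (the report is an unadopted draft; the report is privileged). However, paragraphs (k)–(l) must be considered: (k) operates against (d): Ona is the subject of the report. (l), which would lift (k), is not triggered — the compliance score is 31 points, short of 32 points. (d) is therefore removed.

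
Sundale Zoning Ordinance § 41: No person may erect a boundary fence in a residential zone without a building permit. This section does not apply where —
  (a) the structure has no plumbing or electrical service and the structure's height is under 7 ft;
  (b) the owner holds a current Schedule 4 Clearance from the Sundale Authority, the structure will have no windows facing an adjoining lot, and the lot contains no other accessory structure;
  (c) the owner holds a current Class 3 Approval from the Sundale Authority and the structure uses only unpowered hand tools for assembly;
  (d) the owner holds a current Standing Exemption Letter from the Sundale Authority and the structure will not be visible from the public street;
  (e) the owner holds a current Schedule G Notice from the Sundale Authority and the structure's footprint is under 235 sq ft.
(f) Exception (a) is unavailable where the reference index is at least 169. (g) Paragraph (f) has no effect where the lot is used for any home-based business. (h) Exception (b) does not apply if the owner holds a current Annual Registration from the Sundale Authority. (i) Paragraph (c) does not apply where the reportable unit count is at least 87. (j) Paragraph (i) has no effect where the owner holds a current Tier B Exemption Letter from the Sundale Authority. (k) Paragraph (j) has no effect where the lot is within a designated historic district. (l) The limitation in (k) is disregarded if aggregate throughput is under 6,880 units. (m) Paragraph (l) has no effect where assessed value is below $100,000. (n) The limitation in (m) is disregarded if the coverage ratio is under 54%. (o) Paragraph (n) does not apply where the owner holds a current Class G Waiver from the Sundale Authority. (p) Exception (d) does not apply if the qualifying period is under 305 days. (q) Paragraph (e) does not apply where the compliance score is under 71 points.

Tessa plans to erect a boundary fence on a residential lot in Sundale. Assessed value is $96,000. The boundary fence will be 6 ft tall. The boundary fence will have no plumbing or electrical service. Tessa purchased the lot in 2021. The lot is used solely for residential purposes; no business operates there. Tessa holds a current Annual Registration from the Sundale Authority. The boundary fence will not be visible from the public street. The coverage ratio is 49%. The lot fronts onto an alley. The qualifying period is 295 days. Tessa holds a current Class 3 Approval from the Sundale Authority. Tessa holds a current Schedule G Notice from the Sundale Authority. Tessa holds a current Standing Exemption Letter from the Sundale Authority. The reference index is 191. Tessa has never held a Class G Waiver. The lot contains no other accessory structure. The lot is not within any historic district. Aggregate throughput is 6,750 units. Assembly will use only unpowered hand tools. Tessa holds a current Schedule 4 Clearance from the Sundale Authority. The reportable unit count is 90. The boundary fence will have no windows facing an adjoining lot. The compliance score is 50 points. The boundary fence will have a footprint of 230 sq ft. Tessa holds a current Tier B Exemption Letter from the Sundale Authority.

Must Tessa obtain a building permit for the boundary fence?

Exception (a) is satisfied on its face — there is no plumbing or electrical service; the structure's height is 6 ft, under the 7 ft limit. But: (f) operates against (a): the reference index is 191, meeting the 169 threshold. (g), which would lift (f), is inapplicable — the lot is solely residential. (a) is therefore removed.
Exception (b)'s conditions are all satisfied: a current Schedule 4 Clearance is held; no windows face an adjoining lot; the lot has no other accessory structure. But: (h) operates — a current Annual Registration is held. So (b) is unavailable.
All of (c)'s requirements are met (a current Class 3 Approval is held; assembly uses only hand tools). Under paragraphs (i)–(o): (i) applies (the reportable unit count is 90, meeting the 87 threshold), but yields to (j): (j) operates against (i): a current Tier B Exemption Letter is held. (k), which would lift (j), is not triggered — the lot is not in a historic district. So (c) applies.
All of (d)'s requirements are met (a current Standing Exemption Letter is held; the structure will not be visible from the street). Turning to paragraph (p): (p) operates against (d): the qualifying period is 295 days, under the 305 days limit. So (d) is unavailable.
Exception (e): a current Schedule G Notice is held; the structure's footprint is 230 sq ft, under the 235 sq ft limit — every condition holds. However, paragraph (q) must be considered: (q) operates — the compliance score is 50 points, under the 71 points limit. Exception (e) does not apply.

No — exception (c) applies; Tessa does not need a building permit.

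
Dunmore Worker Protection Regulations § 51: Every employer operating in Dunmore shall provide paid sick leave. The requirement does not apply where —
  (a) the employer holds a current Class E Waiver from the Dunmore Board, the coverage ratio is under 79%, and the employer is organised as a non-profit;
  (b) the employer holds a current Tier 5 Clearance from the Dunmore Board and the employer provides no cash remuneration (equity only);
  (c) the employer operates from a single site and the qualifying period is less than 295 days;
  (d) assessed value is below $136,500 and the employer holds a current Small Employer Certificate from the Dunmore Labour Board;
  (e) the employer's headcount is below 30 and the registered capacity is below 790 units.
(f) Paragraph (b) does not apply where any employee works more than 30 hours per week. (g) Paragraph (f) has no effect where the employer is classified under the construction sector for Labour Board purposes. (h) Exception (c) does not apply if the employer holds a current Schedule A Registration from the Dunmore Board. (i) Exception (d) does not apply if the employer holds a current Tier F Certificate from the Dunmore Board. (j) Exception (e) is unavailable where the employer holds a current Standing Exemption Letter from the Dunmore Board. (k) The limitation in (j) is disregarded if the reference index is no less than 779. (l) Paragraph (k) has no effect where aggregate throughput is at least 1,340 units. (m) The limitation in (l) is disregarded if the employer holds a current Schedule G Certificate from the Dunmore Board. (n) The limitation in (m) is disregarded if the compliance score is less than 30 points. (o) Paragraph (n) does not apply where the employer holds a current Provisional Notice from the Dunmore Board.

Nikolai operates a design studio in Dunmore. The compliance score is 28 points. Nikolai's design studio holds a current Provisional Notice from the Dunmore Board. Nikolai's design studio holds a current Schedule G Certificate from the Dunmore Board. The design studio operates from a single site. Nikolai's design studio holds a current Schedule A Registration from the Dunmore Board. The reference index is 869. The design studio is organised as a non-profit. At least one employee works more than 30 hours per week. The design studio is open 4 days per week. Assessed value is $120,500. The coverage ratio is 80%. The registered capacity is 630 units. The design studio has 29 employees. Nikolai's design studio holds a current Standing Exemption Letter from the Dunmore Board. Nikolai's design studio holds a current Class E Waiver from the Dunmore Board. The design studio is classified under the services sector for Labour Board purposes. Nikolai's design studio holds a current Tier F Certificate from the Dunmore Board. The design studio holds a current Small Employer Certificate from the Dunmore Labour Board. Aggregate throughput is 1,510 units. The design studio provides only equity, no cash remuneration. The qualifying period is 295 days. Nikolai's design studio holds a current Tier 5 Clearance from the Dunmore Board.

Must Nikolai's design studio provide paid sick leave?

Exception (a) fails — the coverage ratio is 80%, not under 79%.
Exception (b)'s conditions are all satisfied: a current Tier 5 Clearance is held; remuneration is equity-only. However, paragraphs (f)–(g) must be considered: (f) applies — at least one employee exceeds 30 hours/week. (g) is not engaged (the design studio is classified under the services sector), so (f) stands. Exception (b) does not apply.
Exception (c) does not apply: the qualifying period is 295 days, not less than 295 days.
Exception (d)'s conditions are all satisfied: assessed value is $120,500, below the $136,500 limit; a current Small Employer Certificate is held. Turning to paragraph (i): (i) operates — a current Tier F Certificate is held. So (d) is unavailable.
All of (e)'s requirements are met (the employer's headcount is 29, below the 30 limit; the registered capacity is 630 units, below the 790 units limit). As to paragraphs (j)–(o): (j) operates (a current Standing Exemption Letter is held), but is set aside by (k): (k) is triggered — the reference index is 869, meeting the 779 threshold. (l) would limit (k) — aggregate throughput is 1,510 units, meeting the 1,340 units threshold — but (m) sets (l) aside: (m) operates against (l): a current Schedule G Certificate is held. (n) is engaged (the compliance score is 28 points, less than the 30 points limit), but yields to (o): (o) is engaged — a current Provisional Notice is held. Exception (e) stands.

No — exception (e) applies; Nikolai's design studio is not required to provide paid sick leave.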